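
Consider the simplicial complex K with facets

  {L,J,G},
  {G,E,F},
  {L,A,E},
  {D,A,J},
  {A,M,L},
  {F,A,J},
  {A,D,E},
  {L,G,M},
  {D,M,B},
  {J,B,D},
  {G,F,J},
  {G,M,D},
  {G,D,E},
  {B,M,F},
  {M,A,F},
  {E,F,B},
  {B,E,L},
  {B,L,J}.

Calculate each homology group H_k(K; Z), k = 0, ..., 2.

H_0 = Z,  H_1 = Z^2,  H_2 = Z.

Take the total order A < B < D < E < F < G < J < L < M on the vertex set. Then K (dimension 2) consists of the simplices:

  0-simplices (9): A, B, D, E, F, G, J, L, M
  1-simplices (27): AD, AE, AF, AJ, AL, AM, BD, BE, BF, BJ, BL, BM, DE, DG, DJ, DM, EF, EG, EL, FG, FJ, FM, GJ, GL, GM, JL, LM
  2-simplices (18): ADE, ADJ, AEL, AFJ, AFM, ALM, BDJ, BDM, BEF, BEL, BFM, BJL, DEG, DGM, EFG, FGJ, GJL, GLM

giving chain groups C_0 ≅ Z^9, C_1 ≅ Z^27, C_2 ≅ Z^18.

The boundary map ∂_1: C_1 → C_0 is given by ∂[p,q] = [q] − [p]. For instance
  ∂GJ = J − G.
The resulting 9×27 matrix has rank 8, and its Smith normal form has invariant factors (1,1,1,1,1,1,1,1).

The boundary map ∂_2: C_2 → C_1 acts by ∂[p,q,r] = [q,r] − [p,r] + [p,q]. For instance
  ∂DEG = EG − DG + DE,
  ∂AFM = FM − AM + AF.
The resulting 27×18 matrix has rank 17, and its Smith normal form has invariant factors (1,1,1,1,1,1,1,1,1,1,1,1,1,1,1,1,1).

Reading off H_k = ker ∂_k / im ∂_{k+1}:

  H_0: rank C_0 − rank ∂_1 = 9 − 8 = 1, and the invariant factors of ∂_1 are all 1, so H_0 ≅ Z.
  H_1: rank ker ∂_1 − rank ∂_2 = (27 − 8) − 17 = 2, and the invariant factors of ∂_2 are all 1, so H_1 ≅ Z^2.
  H_2: rank ker ∂_2 − rank ∂_3 = (18 − 17) − 0 = 1, and there is no ∂_3, so H_2 ≅ Z.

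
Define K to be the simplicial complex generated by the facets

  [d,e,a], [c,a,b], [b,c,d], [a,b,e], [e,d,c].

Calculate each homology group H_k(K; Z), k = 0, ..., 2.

K has 5 vertices, 10 edges, 5 triangles.
rank ∂_0 = 0, rank ∂_1 = 4 ⇒ b_0 = 5 − 0 − 4 = 1; all invariant factors of ∂_1 are 1 so no torsion. So H_0 ≅ Z.
rank ∂_1 = 4, rank ∂_2 = 5 ⇒ b_1 = 10 − 4 − 5 = 1; all invariant factors of ∂_2 are 1 so no torsion. So H_1 ≅ Z.
rank ∂_2 = 5, rank ∂_3 = 0 ⇒ b_2 = 5 − 5 − 0 = 0. So H_2 ≅ 0.

H_0 ≅ Z,  H_1 ≅ Z,  H_2 = 0.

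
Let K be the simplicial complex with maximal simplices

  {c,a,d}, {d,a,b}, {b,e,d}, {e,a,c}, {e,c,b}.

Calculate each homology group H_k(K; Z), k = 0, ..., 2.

H_0 = Z,  H_1 = Z,  H_2 = 0.

Order the vertices as a < b < c < d < e. Listing each simplex with vertices in this order, K has dimension 2 with simplices:

  0-simplices (5): a, b, c, d, e
  1-simplices (10): ab, ac, ad, ae, bc, bd, be, cd, ce, de
  2-simplices (5): abd, acd, ace, bce, bde

so the chain groups are C_0 ≅ Z^5, C_1 ≅ Z^10, C_2 ≅ Z^5.

The boundary map ∂_1: C_1 → C_0 sends each edge [p,q] (with p < q) to q − p.
This gives a 5×10 integer matrix of rank 4; reducing to Smith normal form yields diagonal entries (1,1,1,1).

Boundary ∂_2: C_2 → C_1 maps a triangle to the signed sum of its edges. For instance
  ∂acd = cd − ad + ac,
  ∂abd = bd − ad + ab.
This gives a 10×5 integer matrix of rank 5; reducing to Smith normal form yields diagonal entries (1,1,1,1,1).

From H_k ≅ ker(∂_k) / im(∂_{k+1}) we obtain:

  H_0: rank C_0 − rank ∂_1 = 5 − 4 = 1, and the invariant factors of ∂_1 are all 1, so H_0 ≅ Z.
  H_1: rank ker ∂_1 − rank ∂_2 = (10 − 4) − 5 = 1, and the invariant factors of ∂_2 are all 1, so H_1 ≅ Z.
  H_2: rank ker ∂_2 − rank ∂_3 = (5 − 5) − 0 = 0, and there is no ∂_3, so H_2 ≅ 0.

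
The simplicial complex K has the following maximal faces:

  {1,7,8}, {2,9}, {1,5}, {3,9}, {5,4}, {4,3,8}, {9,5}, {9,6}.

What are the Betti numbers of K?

b_0 = 1, b_1 = 2, b_2 = 0.

Fix the vertex order 1 < 2 < 3 < 4 < 5 < 6 < 7 < 8 < 9 and write every simplex with vertices in increasing order. Then dim K = 2 and the simplices of K are:

  0-simplices (9): [1], [2], [3], [4], [5], [6], [7], [8], [9]
  1-simplices (12): [1,5], [1,7], [1,8], [2,9], [3,4], [3,8], [3,9], [4,5], [4,8], [5,9], [6,9], [7,8]
  2-simplices (2): [1,7,8], [3,4,8]

giving chain groups C_0 ≅ Z^9, C_1 ≅ Z^12, C_2 ≅ Z^2.

The boundary map ∂_1: C_1 → C_0 is given by ∂[p,q] = [q] − [p]. For instance
  ∂[1,7] = [7] − [1].
The 9×12 boundary matrix has rank 8 and Smith normal form diag(1,1,1,1,1,1,1,1).

The boundary map ∂_2: C_2 → C_1 maps a triangle to the signed sum of its edges. For instance
  ∂[3,4,8] = [4,8] − [3,8] + [3,4],
  ∂[1,7,8] = [7,8] − [1,8] + [1,7].
The 12×2 boundary matrix has rank 2 and Smith normal form diag(1,1).

From H_k ≅ ker(∂_k) / im(∂_{k+1}) we obtain:

  H_0: rank C_0 − rank ∂_1 = 9 − 8 = 1, and the invariant factors of ∂_1 are all 1, so H_0 ≅ Z.
  H_1: rank ker ∂_1 − rank ∂_2 = (12 − 8) − 2 = 2, and the invariant factors of ∂_2 are all 1, so H_1 ≅ Z^2.
  H_2: rank ker ∂_2 − rank ∂_3 = (2 − 2) − 0 = 0, and there is no ∂_3, so H_2 ≅ 0.

Hence the Betti numbers are b_0 = 1, b_1 = 2, b_2 = 0.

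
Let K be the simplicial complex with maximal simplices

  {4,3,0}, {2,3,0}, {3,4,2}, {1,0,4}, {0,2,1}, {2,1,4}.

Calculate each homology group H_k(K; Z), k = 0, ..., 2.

Fix the vertex order 0 < 1 < 2 < 3 < 4 and write every simplex with vertices in increasing order. Then dim K = 2 and the simplices of K are:

  0-simplices (5): [0], [1], [2], [3], [4]
  1-simplices (9): [0,1], [0,2], [0,3], [0,4], [1,2], [1,4], [2,3], [2,4], [3,4]
  2-simplices (6): [0,1,2], [0,1,4], [0,2,3], [0,3,4], [1,2,4], [2,3,4]

so the chain groups are C_0 ≅ Z^5, C_1 ≅ Z^9, C_2 ≅ Z^6.

The boundary map ∂_1: C_1 → C_0 is given by ∂[p,q] = [q] − [p].
This gives a 5×9 integer matrix of rank 4; reducing to Smith normal form yields diagonal entries (1,1,1,1).

The boundary map ∂_2: C_2 → C_1 maps a triangle to the signed sum of its edges. For instance
  ∂[1,2,4] = [2,4] − [1,4] + [1,2],
  ∂[0,3,4] = [3,4] − [0,4] + [0,3].
As a 9×6 matrix over Z this has rank 5, with invariant factors (1,1,1,1,1).

Now H_k = ker ∂_k / im ∂_{k+1}, so:

  H_0: rank C_0 − rank ∂_1 = 5 − 4 = 1, and the invariant factors of ∂_1 are all 1, so H_0 ≅ Z.
  H_1: rank ker ∂_1 − rank ∂_2 = (9 − 4) − 5 = 0, and the invariant factors of ∂_2 are all 1, so H_1 ≅ 0.
  H_2: rank ker ∂_2 − rank ∂_3 = (6 − 5) − 0 = 1, and there is no ∂_3, so H_2 ≅ Z.

(K is a triangulation of the 2-sphere S^2.)

H_0 = Z,  H_1 = 0,  H_2 = Z.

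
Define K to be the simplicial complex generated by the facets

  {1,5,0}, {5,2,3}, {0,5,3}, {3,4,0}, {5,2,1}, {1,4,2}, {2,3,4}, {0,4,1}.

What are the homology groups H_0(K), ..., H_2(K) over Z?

H_0 = Z,  H_1 = 0,  H_2 = Z.

We work with the vertex ordering 0 < 1 < 2 < 3 < 4 < 5. The simplices of K, each written with vertices in increasing order, are:

  0-simplices (6): [0], [1], [2], [3], [4], [5]
  1-simplices (12): [0,1], [0,3], [0,4], [0,5], [1,2], [1,4], [1,5], [2,3], [2,4], [2,5], [3,4], [3,5]
  2-simplices (8): [0,1,4], [0,1,5], [0,3,4], [0,3,5], [1,2,4], [1,2,5], [2,3,4], [2,3,5]

giving chain groups C_0 ≅ Z^6, C_1 ≅ Z^12, C_2 ≅ Z^8.

The boundary map ∂_1: C_1 → C_0 sends each edge [p,q] (with p < q) to q − p. For instance
  ∂[3,4] = [4] − [3].
As a 6×12 matrix over Z this has rank 5, with invariant factors (1,1,1,1,1).

Boundary ∂_2: C_2 → C_1 maps a triangle to the signed sum of its edges. For instance
  ∂[0,1,4] = [1,4] − [0,4] + [0,1],
  ∂[0,1,5] = [1,5] − [0,5] + [0,1].
The resulting 12×8 matrix has rank 7, and its Smith normal form has invariant factors (1,1,1,1,1,1,1).

From H_k ≅ ker(∂_k) / im(∂_{k+1}) we obtain:

  H_0: rank C_0 − rank ∂_1 = 6 − 5 = 1, and the invariant factors of ∂_1 are all 1, so H_0 ≅ Z.
  H_1: rank ker ∂_1 − rank ∂_2 = (12 − 5) − 7 = 0, and the invariant factors of ∂_2 are all 1, so H_1 ≅ 0.
  H_2: rank ker ∂_2 − rank ∂_3 = (8 − 7) − 0 = 1, and there is no ∂_3, so H_2 ≅ Z.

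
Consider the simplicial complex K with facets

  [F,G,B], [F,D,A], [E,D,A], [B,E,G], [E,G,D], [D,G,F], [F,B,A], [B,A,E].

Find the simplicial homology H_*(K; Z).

H_0 = Z,  H_1 = 0,  H_2 = Z.

Order the vertices as A < B < D < E < F < G. Listing each simplex with vertices in this order, K has dimension 2 with simplices:

  0-simplices (6): A, B, D, E, F, G
  1-simplices (12): AB, AD, AE, AF, BE, BF, BG, DE, DF, DG, EG, FG
  2-simplices (8): ABE, ABF, ADE, ADF, BEG, BFG, DEG, DFG

so the chain groups are C_0 ≅ Z^6, C_1 ≅ Z^12, C_2 ≅ Z^8.

∂_1: C_1 → C_0 maps an edge to its endpoints' difference, ∂[p,q] = q − p.
The 6×12 boundary matrix has rank 5 and Smith normal form diag(1,1,1,1,1).

∂_2: C_2 → C_1 acts by ∂[p,q,r] = [q,r] − [p,r] + [p,q]. For instance
  ∂ADE = DE − AE + AD,
  ∂ABF = BF − AF + AB.
The 12×8 boundary matrix has rank 7 and Smith normal form diag(1,1,1,1,1,1,1).

From H_k ≅ ker(∂_k) / im(∂_{k+1}) we obtain:

  H_0: rank C_0 − rank ∂_1 = 6 − 5 = 1, and the invariant factors of ∂_1 are all 1, so H_0 ≅ Z.
  H_1: rank ker ∂_1 − rank ∂_2 = (12 − 5) − 7 = 0, and the invariant factors of ∂_2 are all 1, so H_1 ≅ 0.
  H_2: rank ker ∂_2 − rank ∂_3 = (8 − 7) − 0 = 1, and there is no ∂_3, so H_2 ≅ Z.

As a check, the Euler characteristic is 6 − 12 + 8 = 2, which agrees with 1 − 0 + 1 = 2.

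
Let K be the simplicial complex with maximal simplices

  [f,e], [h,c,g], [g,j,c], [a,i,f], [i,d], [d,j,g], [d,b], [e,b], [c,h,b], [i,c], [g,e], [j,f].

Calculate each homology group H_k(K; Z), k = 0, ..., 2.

K has 10 vertices, 19 edges, 5 triangles.
rank ∂_0 = 0, rank ∂_1 = 9 ⇒ b_0 = 10 − 0 − 9 = 1; all invariant factors of ∂_1 are 1 so no torsion. So H_0 = Z.
rank ∂_1 = 9, rank ∂_2 = 5 ⇒ b_1 = 19 − 9 − 5 = 5; all invariant factors of ∂_2 are 1 so no torsion. So H_1 = Z^5.
rank ∂_2 = 5, rank ∂_3 = 0 ⇒ b_2 = 5 − 5 − 0 = 0. So H_2 = 0.

H_0 ≅ Z,  H_1 ≅ Z^5,  H_2 = 0.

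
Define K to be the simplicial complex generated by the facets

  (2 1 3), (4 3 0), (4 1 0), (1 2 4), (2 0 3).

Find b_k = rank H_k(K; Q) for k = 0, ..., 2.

b_0 = 1, b_1 = 1, b_2 = 0.

Take the total order 0 < 1 < 2 < 3 < 4 on the vertex set. Then K (dimension 2) consists of the simplices:

  0-simplices (5): [0], [1], [2], [3], [4]
  1-simplices (10): [0,1], [0,2], [0,3], [0,4], [1,2], [1,3], [1,4], [2,3], [2,4], [3,4]
  2-simplices (5): [0,1,4], [0,2,3], [0,3,4], [1,2,3], [1,2,4]

Hence C_0 ≅ Z^5, C_1 ≅ Z^10, C_2 ≅ Z^5.

The boundary map ∂_1: C_1 → C_0 is given by ∂[p,q] = [q] − [p]. For instance
  ∂[1,3] = [3] − [1].
This gives a 5×10 integer matrix of rank 4; reducing to Smith normal form yields diagonal entries (1,1,1,1).

∂_2: C_2 → C_1 sends each 2-simplex [p,q,r] to [q,r] − [p,r] + [p,q]. For instance
  ∂[1,2,3] = [2,3] − [1,3] + [1,2],
  ∂[0,1,4] = [1,4] − [0,4] + [0,1].
The 10×5 boundary matrix has rank 5 and Smith normal form diag(1,1,1,1,1).

Now H_k = ker ∂_k / im ∂_{k+1}, so:

  H_0: rank C_0 − rank ∂_1 = 5 − 4 = 1, and the invariant factors of ∂_1 are all 1, so H_0 ≅ Z.
  H_1: rank ker ∂_1 − rank ∂_2 = (10 − 4) − 5 = 1, and the invariant factors of ∂_2 are all 1, so H_1 ≅ Z.
  H_2: rank ker ∂_2 − rank ∂_3 = (5 − 5) − 0 = 0, and there is no ∂_3, so H_2 ≅ 0.

Hence the Betti numbers are b_0 = 1, b_1 = 1, b_2 = 0.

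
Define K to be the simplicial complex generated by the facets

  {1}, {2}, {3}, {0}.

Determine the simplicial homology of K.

Take the total order 0 < 1 < 2 < 3 on the vertex set. Then K (dimension 0) consists of the simplices:

  0-simplices (4): [0], [1], [2], [3]

giving chain groups C_0 ≅ Z^4.

Now H_k = ker ∂_k / im ∂_{k+1}, so:

  H_0: rank C_0 − rank ∂_1 = 4 − 0 = 4, and there is no ∂_1, so H_0 = Z^4.

H_0 = Z^4.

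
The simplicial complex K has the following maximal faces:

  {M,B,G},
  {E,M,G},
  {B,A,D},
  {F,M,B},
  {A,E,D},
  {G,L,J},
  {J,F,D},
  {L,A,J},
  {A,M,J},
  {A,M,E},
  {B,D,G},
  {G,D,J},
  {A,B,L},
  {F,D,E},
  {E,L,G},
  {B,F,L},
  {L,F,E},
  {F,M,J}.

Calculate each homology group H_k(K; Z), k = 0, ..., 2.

H_0 = Z,  H_1 = Z^2,  H_2 = Z.

Fix the vertex order A < B < D < E < F < G < J < L < M and write every simplex with vertices in increasing order. Then dim K = 2 and the simplices of K are:

  0-simplices (9): A, B, D, E, F, G, J, L, M
  1-simplices (27): AB, AD, AE, AJ, AL, AM, BD, BF, BG, BL, BM, DE, DF, DG, DJ, EF, EG, EL, EM, FJ, FL, FM, GJ, GL, GM, JL, JM
  2-simplices (18): ABD, ABL, ADE, AEM, AJL, AJM, BDG, BFL, BFM, BGM, DEF, DFJ, DGJ, EFL, EGL, EGM, FJM, GJL

so the chain groups are C_0 ≅ Z^9, C_1 ≅ Z^27, C_2 ≅ Z^18.

The boundary map ∂_1: C_1 → C_0 sends each edge [p,q] (with p < q) to q − p. For instance
  ∂DF = F − D.
The resulting 9×27 matrix has rank 8, and its Smith normal form has invariant factors (1,1,1,1,1,1,1,1).

The boundary map ∂_2: C_2 → C_1 acts by ∂[p,q,r] = [q,r] − [p,r] + [p,q]. For instance
  ∂DEF = EF − DF + DE,
  ∂AEM = EM − AM + AE.
This gives a 27×18 integer matrix of rank 17; reducing to Smith normal form yields diagonal entries (1,1,1,1,1,1,1,1,1,1,1,1,1,1,1,1,1).

From H_k ≅ ker(∂_k) / im(∂_{k+1}) we obtain:

  H_0: rank C_0 − rank ∂_1 = 9 − 8 = 1, and the invariant factors of ∂_1 are all 1, so H_0 ≅ Z.
  H_1: rank ker ∂_1 − rank ∂_2 = (27 − 8) − 17 = 2, and the invariant factors of ∂_2 are all 1, so H_1 ≅ Z^2.
  H_2: rank ker ∂_2 − rank ∂_3 = (18 − 17) − 0 = 1, and there is no ∂_3, so H_2 ≅ Z.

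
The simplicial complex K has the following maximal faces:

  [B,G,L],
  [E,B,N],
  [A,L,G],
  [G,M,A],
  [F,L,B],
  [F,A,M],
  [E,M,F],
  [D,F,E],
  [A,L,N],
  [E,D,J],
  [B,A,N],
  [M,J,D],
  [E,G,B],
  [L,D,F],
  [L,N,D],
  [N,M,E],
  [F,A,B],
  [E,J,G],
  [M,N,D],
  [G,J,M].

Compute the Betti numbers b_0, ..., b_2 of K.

Fix the vertex order A < B < D < E < F < G < J < L < M < N and write every simplex with vertices in increasing order. Then dim K = 2 and the simplices of K are:

  0-simplices (10): A, B, D, E, F, G, J, L, M, N
  1-simplices (30): AB, AF, AG, AL, AM, AN, BE, BF, BG, BL, BN, DE, DF, DJ, DL, DM, DN, EF, EG, EJ, EM, EN, FL, FM, GJ, GL, GM, JM, LN, MN
  2-simplices (20): ABF, ABN, AFM, AGL, AGM, ALN, BEG, BEN, BFL, BGL, DEF, DEJ, DFL, DJM, DLN, DMN, EFM, EGJ, EMN, GJM

so the chain groups are C_0 ≅ Z^10, C_1 ≅ Z^30, C_2 ≅ Z^20.

The boundary map ∂_1: C_1 → C_0 sends each edge [p,q] (with p < q) to q − p. For instance
  ∂AG = G − A.
This gives a 10×30 integer matrix of rank 9; reducing to Smith normal form yields diagonal entries (1,1,1,1,1,1,1,1,1).

∂_2: C_2 → C_1 maps a triangle to the signed sum of its edges. For instance
  ∂EGJ = GJ − EJ + EG,
  ∂BEN = EN − BN + BE.
The resulting 30×20 matrix has rank 20, and its Smith normal form has invariant factors (1,1,1,1,1,1,1,1,1,1,1,1,1,1,1,1,1,1,1,2).

From H_k ≅ ker(∂_k) / im(∂_{k+1}) we obtain:

  H_0: rank C_0 − rank ∂_1 = 10 − 9 = 1, and the invariant factors of ∂_1 are all 1, so H_0 ≅ Z.
  H_1: rank ker ∂_1 − rank ∂_2 = (30 − 9) − 20 = 1, and ∂_2 has invariant factor 2 > 1, so H_1 ≅ Z ⊕ Z/2.
  H_2: rank ker ∂_2 − rank ∂_3 = (20 − 20) − 0 = 0, and there is no ∂_3, so H_2 ≅ 0.

(K is a triangulation of the Klein bottle.)

Hence the Betti numbers are b_0 = 1, b_1 = 1, b_2 = 0.

b_0 = 1, b_1 = 1, b_2 = 0.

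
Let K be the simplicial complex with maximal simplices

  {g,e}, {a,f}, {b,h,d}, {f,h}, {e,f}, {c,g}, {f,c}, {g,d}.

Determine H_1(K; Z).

Take the total order a < b < c < d < e < f < g < h on the vertex set. Then K (dimension 2) consists of the simplices:

  0-simplices (8): a, b, c, d, e, f, g, h
  1-simplices (10): af, bd, bh, cf, cg, dg, dh, ef, eg, fh
  2-simplices (1): bdh

Hence C_0 ≅ Z^8, C_1 ≅ Z^10, C_2 ≅ Z^1.

Boundary ∂_1: C_1 → C_0 is given by ∂[p,q] = [q] − [p]. For instance
  ∂cf = f − c.
The resulting 8×10 matrix has rank 7, and its Smith normal form has invariant factors (1,1,1,1,1,1,1).

The boundary map ∂_2: C_2 → C_1 maps a triangle to the signed sum of its edges. For instance
  ∂bdh = dh − bh + bd.
This gives a 10×1 integer matrix of rank 1; reducing to Smith normal form yields diagonal entries (1).

Now H_k = ker ∂_k / im ∂_{k+1}, so:

  H_1: rank ker ∂_1 − rank ∂_2 = (10 − 7) − 1 = 2, and the invariant factors of ∂_2 are all 1, so H_1 ≅ Z^2.

H_1 ≅ Z^2.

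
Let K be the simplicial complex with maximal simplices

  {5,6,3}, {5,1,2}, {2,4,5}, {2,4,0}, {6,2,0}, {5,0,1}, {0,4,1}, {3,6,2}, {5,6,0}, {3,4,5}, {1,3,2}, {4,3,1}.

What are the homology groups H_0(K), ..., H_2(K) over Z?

H_0 ≅ Z,  H_1 ≅ Z/2Z,  H_2 = 0.

Take the total order 0 < 1 < 2 < 3 < 4 < 5 < 6 on the vertex set. Then K (dimension 2) consists of the simplices:

  0-simplices (7): [0], [1], [2], [3], [4], [5], [6]
  1-simplices (18): [0,1], [0,2], [0,4], [0,5], [0,6], [1,2], [1,3], [1,4], [1,5], [2,3], [2,4], [2,5], [2,6], [3,4], [3,5], [3,6], [4,5], [5,6]
  2-simplices (12): [0,1,4], [0,1,5], [0,2,4], [0,2,6], [0,5,6], [1,2,3], [1,2,5], [1,3,4], [2,3,6], [2,4,5], [3,4,5], [3,5,6]

so the chain groups are C_0 ≅ Z^7, C_1 ≅ Z^18, C_2 ≅ Z^12.

Boundary ∂_1: C_1 → C_0 maps an edge to its endpoints' difference, ∂[p,q] = q − p. For instance
  ∂[4,5] = [5] − [4].
The resulting 7×18 matrix has rank 6, and its Smith normal form has invariant factors (1,1,1,1,1,1).

∂_2: C_2 → C_1 maps a triangle to the signed sum of its edges. For instance
  ∂[0,1,4] = [1,4] − [0,4] + [0,1],
  ∂[3,4,5] = [4,5] − [3,5] + [3,4].
This gives a 18×12 integer matrix of rank 12; reducing to Smith normal form yields diagonal entries (1,1,1,1,1,1,1,1,1,1,1,2).

From H_k ≅ ker(∂_k) / im(∂_{k+1}) we obtain:

  H_0: rank C_0 − rank ∂_1 = 7 − 6 = 1, and the invariant factors of ∂_1 are all 1, so H_0 ≅ Z.
  H_1: rank ker ∂_1 − rank ∂_2 = (18 − 6) − 12 = 0, and ∂_2 has invariant factor 2 > 1, so H_1 ≅ Z/2Z.
  H_2: rank ker ∂_2 − rank ∂_3 = (12 − 12) − 0 = 0, and there is no ∂_3, so H_2 ≅ 0.

As a check, the Euler characteristic is 7 − 18 + 12 = 1, which agrees with 1 − 0 + 0 = 1.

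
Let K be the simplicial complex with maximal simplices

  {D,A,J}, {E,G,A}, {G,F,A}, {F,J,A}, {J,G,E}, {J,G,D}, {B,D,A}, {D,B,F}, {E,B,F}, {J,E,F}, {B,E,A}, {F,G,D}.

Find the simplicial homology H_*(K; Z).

Order the vertices as A < B < D < E < F < G < J. Listing each simplex with vertices in this order, K has dimension 2 with simplices:

  0-simplices (7): A, B, D, E, F, G, J
  1-simplices (18): AB, AD, AE, AF, AG, AJ, BD, BE, BF, DF, DG, DJ, EF, EG, EJ, FG, FJ, GJ
  2-simplices (12): ABD, ABE, ADJ, AEG, AFG, AFJ, BDF, BEF, DFG, DGJ, EFJ, EGJ

so the chain groups are C_0 ≅ Z^7, C_1 ≅ Z^18, C_2 ≅ Z^12.

Boundary ∂_1: C_1 → C_0 maps an edge to its endpoints' difference, ∂[p,q] = q − p.
This gives a 7×18 integer matrix of rank 6; reducing to Smith normal form yields diagonal entries (1,1,1,1,1,1).

Boundary ∂_2: C_2 → C_1 acts by ∂[p,q,r] = [q,r] − [p,r] + [p,q]. For instance
  ∂ADJ = DJ − AJ + AD,
  ∂ABD = BD − AD + AB.
This gives a 18×12 integer matrix of rank 12; reducing to Smith normal form yields diagonal entries (1,1,1,1,1,1,1,1,1,1,1,2).

From H_k ≅ ker(∂_k) / im(∂_{k+1}) we obtain:

  H_0: rank C_0 − rank ∂_1 = 7 − 6 = 1, and the invariant factors of ∂_1 are all 1, so H_0 = Z.
  H_1: rank ker ∂_1 − rank ∂_2 = (18 − 6) − 12 = 0, and ∂_2 has invariant factor 2 > 1, so H_1 = Z/2Z.
  H_2: rank ker ∂_2 − rank ∂_3 = (12 − 12) − 0 = 0, and there is no ∂_3, so H_2 = 0.

(K is a triangulation of the real projective plane RP^2.)

H_0 ≅ Z,  H_1 ≅ Z/2Z,  H_2 = 0.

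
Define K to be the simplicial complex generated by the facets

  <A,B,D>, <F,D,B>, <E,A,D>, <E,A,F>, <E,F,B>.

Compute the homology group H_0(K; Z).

H_0 ≅ Z.

We work with the vertex ordering A < B < D < E < F. The simplices of K, each written with vertices in increasing order, are:

  0-simplices (5): A, B, D, E, F
  1-simplices (10): AB, AD, AE, AF, BD, BE, BF, DE, DF, EF
  2-simplices (5): ABD, ADE, AEF, BDF, BEF

giving chain groups C_0 ≅ Z^5, C_1 ≅ Z^10, C_2 ≅ Z^5.

The boundary map ∂_1: C_1 → C_0 is given by ∂[p,q] = [q] − [p]. For instance
  ∂DF = F − D.
The 5×10 boundary matrix has rank 4 and Smith normal form diag(1,1,1,1).

Boundary ∂_2: C_2 → C_1 maps a triangle to the signed sum of its edges. For instance
  ∂ABD = BD − AD + AB,
  ∂ADE = DE − AE + AD.
The resulting 10×5 matrix has rank 5, and its Smith normal form has invariant factors (1,1,1,1,1).

Reading off H_k = ker ∂_k / im ∂_{k+1}:

  H_0: rank C_0 − rank ∂_1 = 5 − 4 = 1, and the invariant factors of ∂_1 are all 1, so H_0 ≅ Z.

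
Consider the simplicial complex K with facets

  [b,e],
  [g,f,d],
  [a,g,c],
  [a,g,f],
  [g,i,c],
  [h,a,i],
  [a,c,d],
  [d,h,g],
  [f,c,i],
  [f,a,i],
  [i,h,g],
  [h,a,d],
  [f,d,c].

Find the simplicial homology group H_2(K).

H_2 = 0.

Order the vertices as a < b < c < d < e < f < g < h < i. Listing each simplex with vertices in this order, K has dimension 2 with simplices:

  0-simplices (9): a, b, c, d, e, f, g, h, i
  1-simplices (19): ac, ad, af, ag, ah, ai, be, cd, cf, cg, ci, df, dg, dh, fg, fi, gh, gi, hi
  2-simplices (12): acd, acg, adh, afg, afi, ahi, cdf, cfi, cgi, dfg, dgh, ghi

giving chain groups C_0 ≅ Z^9, C_1 ≅ Z^19, C_2 ≅ Z^12.

∂_1: C_1 → C_0 maps an edge to its endpoints' difference, ∂[p,q] = q − p. For instance
  ∂cd = d − c.
The 9×19 boundary matrix has rank 7 and Smith normal form diag(1,1,1,1,1,1,1).

The boundary map ∂_2: C_2 → C_1 maps a triangle to the signed sum of its edges. For instance
  ∂acg = cg − ag + ac,
  ∂dfg = fg − dg + df.
This gives a 19×12 integer matrix of rank 12; reducing to Smith normal form yields diagonal entries (1,1,1,1,1,1,1,1,1,1,1,2).

Computing H_k = (kernel of ∂_k) / (image of ∂_{k+1}):

  H_2: rank ker ∂_2 − rank ∂_3 = (12 − 12) − 0 = 0, and there is no ∂_3, so H_2 = 0.

(K is a triangulation of the disjoint union of the real projective plane RP^2 and the 1-simplex.)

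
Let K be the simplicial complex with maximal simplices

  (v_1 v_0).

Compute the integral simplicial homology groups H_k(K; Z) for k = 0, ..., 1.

Take the total order v_0 < v_1 on the vertex set. Then K (dimension 1) consists of the simplices:

  0-simplices (2): [v_0], [v_1]
  1-simplices (1): [v_0,v_1]

Hence C_0 ≅ Z^2, C_1 ≅ Z^1.

Boundary ∂_1: C_1 → C_0 is given by ∂[p,q] = [q] − [p]. For instance
  ∂[v_0,v_1] = [v_1] − [v_0].
The 2×1 boundary matrix has rank 1 and Smith normal form diag(1).

Reading off H_k = ker ∂_k / im ∂_{k+1}:

  H_0: rank C_0 − rank ∂_1 = 2 − 1 = 1, and the invariant factors of ∂_1 are all 1, so H_0 ≅ Z.
  H_1: rank ker ∂_1 − rank ∂_2 = (1 − 1) − 0 = 0, and there is no ∂_2, so H_1 ≅ 0.

H_0 ≅ Z,  H_1 = 0.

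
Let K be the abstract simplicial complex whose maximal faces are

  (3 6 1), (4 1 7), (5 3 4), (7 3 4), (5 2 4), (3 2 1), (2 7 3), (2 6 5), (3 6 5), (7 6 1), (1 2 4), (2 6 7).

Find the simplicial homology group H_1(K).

Fix the vertex order 1 < 2 < 3 < 4 < 5 < 6 < 7 and write every simplex with vertices in increasing order. Then dim K = 2 and the simplices of K are:

  0-simplices (7): [1], [2], [3], [4], [5], [6], [7]
  1-simplices (18): [1,2], [1,3], [1,4], [1,6], [1,7], [2,3], [2,4], [2,5], [2,6], [2,7], [3,4], [3,5], [3,6], [3,7], [4,5], [4,7], [5,6], [6,7]
  2-simplices (12): [1,2,3], [1,2,4], [1,3,6], [1,4,7], [1,6,7], [2,3,7], [2,4,5], [2,5,6], [2,6,7], [3,4,5], [3,4,7], [3,5,6]

so the chain groups are C_0 ≅ Z^7, C_1 ≅ Z^18, C_2 ≅ Z^12.

Boundary ∂_1: C_1 → C_0 is given by ∂[p,q] = [q] − [p]. For instance
  ∂[4,5] = [5] − [4].
This gives a 7×18 integer matrix of rank 6; reducing to Smith normal form yields diagonal entries (1,1,1,1,1,1).

The boundary map ∂_2: C_2 → C_1 sends each 2-simplex [p,q,r] to [q,r] − [p,r] + [p,q]. For instance
  ∂[1,4,7] = [4,7] − [1,7] + [1,4],
  ∂[2,5,6] = [5,6] − [2,6] + [2,5].
This gives a 18×12 integer matrix of rank 12; reducing to Smith normal form yields diagonal entries (1,1,1,1,1,1,1,1,1,1,1,2).

Reading off H_k = ker ∂_k / im ∂_{k+1}:

  H_1: rank ker ∂_1 − rank ∂_2 = (18 − 6) − 12 = 0, and ∂_2 has invariant factor 2 > 1, so H_1 = Z_2.

H_1 ≅ Z_2.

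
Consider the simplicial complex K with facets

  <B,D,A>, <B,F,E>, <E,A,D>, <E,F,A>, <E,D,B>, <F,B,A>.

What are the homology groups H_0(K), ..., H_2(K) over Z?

H_0 = Z,  H_1 = 0,  H_2 = Z.

K has 5 vertices, 9 edges, 6 triangles.
rank ∂_0 = 0, rank ∂_1 = 4 ⇒ b_0 = 5 − 0 − 4 = 1; all invariant factors of ∂_1 are 1 so no torsion. So H_0 ≅ Z.
rank ∂_1 = 4, rank ∂_2 = 5 ⇒ b_1 = 9 − 4 − 5 = 0; all invariant factors of ∂_2 are 1 so no torsion. So H_1 ≅ 0.
rank ∂_2 = 5, rank ∂_3 = 0 ⇒ b_2 = 6 − 5 − 0 = 1. So H_2 ≅ Z.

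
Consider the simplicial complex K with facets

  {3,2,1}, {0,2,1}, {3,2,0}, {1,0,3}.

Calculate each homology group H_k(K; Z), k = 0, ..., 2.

Fix the vertex order 0 < 1 < 2 < 3 and write every simplex with vertices in increasing order. Then dim K = 2 and the simplices of K are:

  0-simplices (4): [0], [1], [2], [3]
  1-simplices (6): [0,1], [0,2], [0,3], [1,2], [1,3], [2,3]
  2-simplices (4): [0,1,2], [0,1,3], [0,2,3], [1,2,3]

Hence C_0 ≅ Z^4, C_1 ≅ Z^6, C_2 ≅ Z^4.

Boundary ∂_1: C_1 → C_0 is given by ∂[p,q] = [q] − [p]. For instance
  ∂[0,2] = [2] − [0].
This gives a 4×6 integer matrix of rank 3; reducing to Smith normal form yields diagonal entries (1,1,1).

The boundary map ∂_2: C_2 → C_1 sends each 2-simplex [p,q,r] to [q,r] − [p,r] + [p,q]. For instance
  ∂[0,1,2] = [1,2] − [0,2] + [0,1],
  ∂[0,1,3] = [1,3] − [0,3] + [0,1].
The 6×4 boundary matrix has rank 3 and Smith normal form diag(1,1,1).

Reading off H_k = ker ∂_k / im ∂_{k+1}:

  H_0: rank C_0 − rank ∂_1 = 4 − 3 = 1, and the invariant factors of ∂_1 are all 1, so H_0 ≅ Z.
  H_1: rank ker ∂_1 − rank ∂_2 = (6 − 3) − 3 = 0, and the invariant factors of ∂_2 are all 1, so H_1 ≅ 0.
  H_2: rank ker ∂_2 − rank ∂_3 = (4 − 3) − 0 = 1, and there is no ∂_3, so H_2 ≅ Z.

As a check, the Euler characteristic is 4 − 6 + 4 = 2, which agrees with 1 − 0 + 1 = 2.

H_0 = Z,  H_1 = 0,  H_2 = Z.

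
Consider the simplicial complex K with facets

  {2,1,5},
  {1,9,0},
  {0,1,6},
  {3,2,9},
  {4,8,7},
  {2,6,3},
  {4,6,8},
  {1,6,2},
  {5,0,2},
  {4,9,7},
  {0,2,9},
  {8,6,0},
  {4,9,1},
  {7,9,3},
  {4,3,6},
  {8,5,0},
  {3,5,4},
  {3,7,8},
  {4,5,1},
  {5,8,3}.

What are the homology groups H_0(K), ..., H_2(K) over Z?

H_0 = Z,  H_1 = Z ⊕ Z_2,  H_2 = 0.

Order the vertices as 0 < 1 < 2 < 3 < 4 < 5 < 6 < 7 < 8 < 9. Listing each simplex with vertices in this order, K has dimension 2 with simplices:

  0-simplices (10): [0], [1], [2], [3], [4], [5], [6], [7], [8], [9]
  1-simplices (30): (30 of them)
  2-simplices (20): (20 of them)

giving chain groups C_0 ≅ Z^10, C_1 ≅ Z^30, C_2 ≅ Z^20.

Boundary ∂_1: C_1 → C_0 sends each edge [p,q] (with p < q) to q − p. For instance
  ∂[4,9] = [9] − [4].
As a 10×30 matrix over Z this has rank 9, with invariant factors (1,1,1,1,1,1,1,1,1).

∂_2: C_2 → C_1 sends each 2-simplex [p,q,r] to [q,r] − [p,r] + [p,q]. For instance
  ∂[1,4,9] = [4,9] − [1,9] + [1,4],
  ∂[1,2,6] = [2,6] − [1,6] + [1,2].
The resulting 30×20 matrix has rank 20, and its Smith normal form has invariant factors (1,1,1,1,1,1,1,1,1,1,1,1,1,1,1,1,1,1,1,2).

Reading off H_k = ker ∂_k / im ∂_{k+1}:

  H_0: rank C_0 − rank ∂_1 = 10 − 9 = 1, and the invariant factors of ∂_1 are all 1, so H_0 = Z.
  H_1: rank ker ∂_1 − rank ∂_2 = (30 − 9) − 20 = 1, and ∂_2 has invariant factor 2 > 1, so H_1 = Z ⊕ Z_2.
  H_2: rank ker ∂_2 − rank ∂_3 = (20 − 20) − 0 = 0, and there is no ∂_3, so H_2 = 0.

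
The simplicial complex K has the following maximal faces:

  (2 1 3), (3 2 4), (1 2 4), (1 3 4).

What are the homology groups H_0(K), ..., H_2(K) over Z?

H_0 ≅ Z,  H_1 = 0,  H_2 ≅ Z.

Order the vertices as 1 < 2 < 3 < 4. Listing each simplex with vertices in this order, K has dimension 2 with simplices:

  0-simplices (4): [1], [2], [3], [4]
  1-simplices (6): [1,2], [1,3], [1,4], [2,3], [2,4], [3,4]
  2-simplices (4): [1,2,3], [1,2,4], [1,3,4], [2,3,4]

giving chain groups C_0 ≅ Z^4, C_1 ≅ Z^6, C_2 ≅ Z^4.

Boundary ∂_1: C_1 → C_0 maps an edge to its endpoints' difference, ∂[p,q] = q − p.
As a 4×6 matrix over Z this has rank 3, with invariant factors (1,1,1).

The boundary map ∂_2: C_2 → C_1 sends each 2-simplex [p,q,r] to [q,r] − [p,r] + [p,q]. For instance
  ∂[2,3,4] = [3,4] − [2,4] + [2,3],
  ∂[1,2,3] = [2,3] − [1,3] + [1,2].
This gives a 6×4 integer matrix of rank 3; reducing to Smith normal form yields diagonal entries (1,1,1).

Now H_k = ker ∂_k / im ∂_{k+1}, so:

  H_0: rank C_0 − rank ∂_1 = 4 − 3 = 1, and the invariant factors of ∂_1 are all 1, so H_0 = Z.
  H_1: rank ker ∂_1 − rank ∂_2 = (6 − 3) − 3 = 0, and the invariant factors of ∂_2 are all 1, so H_1 = 0.
  H_2: rank ker ∂_2 − rank ∂_3 = (4 − 3) − 0 = 1, and there is no ∂_3, so H_2 = Z.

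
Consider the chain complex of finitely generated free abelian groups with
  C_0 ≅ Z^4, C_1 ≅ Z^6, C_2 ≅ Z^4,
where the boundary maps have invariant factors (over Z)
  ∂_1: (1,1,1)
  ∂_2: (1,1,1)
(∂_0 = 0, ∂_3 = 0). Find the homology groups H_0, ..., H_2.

H_0 ≅ Z,  H_1 = 0,  H_2 ≅ Z.

H_0: b_0 = 4 − 0 − 3 = 1; torsion from ∂_1 factors > 1: none. So H_0 ≅ Z.
H_1: b_1 = 6 − 3 − 3 = 0; torsion from ∂_2 factors > 1: none. So H_1 ≅ 0.
H_2: b_2 = 4 − 3 − 0 = 1; torsion from ∂_3 factors > 1: none. So H_2 ≅ Z.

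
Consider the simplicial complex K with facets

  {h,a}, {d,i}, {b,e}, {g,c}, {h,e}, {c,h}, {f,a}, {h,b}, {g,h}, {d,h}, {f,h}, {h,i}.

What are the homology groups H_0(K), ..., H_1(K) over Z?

Order the vertices as a < b < c < d < e < f < g < h < i. Listing each simplex with vertices in this order, K has dimension 1 with simplices:

  0-simplices (9): a, b, c, d, e, f, g, h, i
  1-simplices (12): af, ah, be, bh, cg, ch, dh, di, eh, fh, gh, hi

giving chain groups C_0 ≅ Z^9, C_1 ≅ Z^12.

∂_1: C_1 → C_0 is given by ∂[p,q] = [q] − [p].
As a 9×12 matrix over Z this has rank 8, with invariant factors (1,1,1,1,1,1,1,1).

Computing H_k = (kernel of ∂_k) / (image of ∂_{k+1}):

  H_0: rank C_0 − rank ∂_1 = 9 − 8 = 1, and the invariant factors of ∂_1 are all 1, so H_0 = Z.
  H_1: rank ker ∂_1 − rank ∂_2 = (12 − 8) − 0 = 4, and there is no ∂_2, so H_1 = Z^4.

H_0 = Z,  H_1 = Z^4.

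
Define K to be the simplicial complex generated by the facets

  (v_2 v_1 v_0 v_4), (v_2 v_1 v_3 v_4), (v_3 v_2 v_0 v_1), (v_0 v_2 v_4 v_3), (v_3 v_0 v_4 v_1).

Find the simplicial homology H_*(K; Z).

H_0 ≅ Z,  H_1 = 0,  H_2 = 0,  H_3 ≅ Z.

We work with the vertex ordering v_0 < v_1 < v_2 < v_3 < v_4. The simplices of K, each written with vertices in increasing order, are:

  0-simplices (5): [v_0], [v_1], [v_2], [v_3], [v_4]
  1-simplices (10): [v_0,v_1], [v_0,v_2], [v_0,v_3], [v_0,v_4], [v_1,v_2], [v_1,v_3], [v_1,v_4], [v_2,v_3], [v_2,v_4], [v_3,v_4]
  2-simplices (10): [v_0,v_1,v_2], [v_0,v_1,v_3], [v_0,v_1,v_4], [v_0,v_2,v_3], [v_0,v_2,v_4], [v_0,v_3,v_4], [v_1,v_2,v_3], [v_1,v_2,v_4], [v_1,v_3,v_4], [v_2,v_3,v_4]
  3-simplices (5): [v_0,v_1,v_2,v_3], [v_0,v_1,v_2,v_4], [v_0,v_1,v_3,v_4], [v_0,v_2,v_3,v_4], [v_1,v_2,v_3,v_4]

Hence C_0 ≅ Z^5, C_1 ≅ Z^10, C_2 ≅ Z^10, C_3 ≅ Z^5.

The boundary map ∂_1: C_1 → C_0 is given by ∂[p,q] = [q] − [p]. For instance
  ∂[v_0,v_4] = [v_4] − [v_0].
This gives a 5×10 integer matrix of rank 4; reducing to Smith normal form yields diagonal entries (1,1,1,1).

∂_2: C_2 → C_1 sends each 2-simplex [p,q,r] to [q,r] − [p,r] + [p,q]. For instance
  ∂[v_1,v_2,v_4] = [v_2,v_4] − [v_1,v_4] + [v_1,v_2],
  ∂[v_0,v_1,v_4] = [v_1,v_4] − [v_0,v_4] + [v_0,v_1].
This gives a 10×10 integer matrix of rank 6; reducing to Smith normal form yields diagonal entries (1,1,1,1,1,1).

Boundary ∂_3: C_3 → C_2 sends each 3-simplex σ to the alternating sum Σ_i (−1)^i (σ with its i-th vertex removed). For instance
  ∂[v_0,v_2,v_3,v_4] = [v_2,v_3,v_4] − [v_0,v_3,v_4] + [v_0,v_2,v_4] − [v_0,v_2,v_3],
  ∂[v_0,v_1,v_2,v_3] = [v_1,v_2,v_3] − [v_0,v_2,v_3] + [v_0,v_1,v_3] − [v_0,v_1,v_2].
This gives a 10×5 integer matrix of rank 4; reducing to Smith normal form yields diagonal entries (1,1,1,1).

Now H_k = ker ∂_k / im ∂_{k+1}, so:

  H_0: rank C_0 − rank ∂_1 = 5 − 4 = 1, and the invariant factors of ∂_1 are all 1, so H_0 = Z.
  H_1: rank ker ∂_1 − rank ∂_2 = (10 − 4) − 6 = 0, and the invariant factors of ∂_2 are all 1, so H_1 = 0.
  H_2: rank ker ∂_2 − rank ∂_3 = (10 − 6) − 4 = 0, and the invariant factors of ∂_3 are all 1, so H_2 = 0.
  H_3: rank ker ∂_3 − rank ∂_4 = (5 − 4) − 0 = 1, and there is no ∂_4, so H_3 = Z.

As a check, the Euler characteristic is 5 − 10 + 10 − 5 = 0, which agrees with 1 − 0 + 0 − 1 = 0.
(K is a triangulation of the 3-sphere S^3.)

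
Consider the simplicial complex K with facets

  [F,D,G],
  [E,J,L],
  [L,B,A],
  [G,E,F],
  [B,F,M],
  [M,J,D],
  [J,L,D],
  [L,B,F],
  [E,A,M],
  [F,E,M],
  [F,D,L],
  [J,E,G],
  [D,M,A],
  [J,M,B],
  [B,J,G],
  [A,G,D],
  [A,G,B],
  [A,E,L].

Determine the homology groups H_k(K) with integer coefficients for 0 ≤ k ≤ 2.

H_0 ≅ Z,  H_1 ≅ Z^2,  H_2 ≅ Z.

K has 9 vertices, 27 edges, 18 triangles.
rank ∂_0 = 0, rank ∂_1 = 8 ⇒ b_0 = 9 − 0 − 8 = 1; all invariant factors of ∂_1 are 1 so no torsion. So H_0 = Z.
rank ∂_1 = 8, rank ∂_2 = 17 ⇒ b_1 = 27 − 8 − 17 = 2; all invariant factors of ∂_2 are 1 so no torsion. So H_1 = Z^2.
rank ∂_2 = 17, rank ∂_3 = 0 ⇒ b_2 = 18 − 17 − 0 = 1. So H_2 = Z.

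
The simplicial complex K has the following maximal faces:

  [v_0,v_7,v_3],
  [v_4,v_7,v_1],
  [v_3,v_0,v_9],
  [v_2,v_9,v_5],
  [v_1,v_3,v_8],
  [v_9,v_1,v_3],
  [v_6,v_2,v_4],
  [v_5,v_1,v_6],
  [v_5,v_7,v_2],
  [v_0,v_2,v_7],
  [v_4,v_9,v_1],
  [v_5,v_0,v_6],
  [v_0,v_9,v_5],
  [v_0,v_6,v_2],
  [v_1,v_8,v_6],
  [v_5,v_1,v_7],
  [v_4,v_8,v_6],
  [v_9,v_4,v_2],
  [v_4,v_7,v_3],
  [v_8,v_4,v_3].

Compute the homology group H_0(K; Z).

Take the total order v_0 < v_1 < v_2 < v_3 < v_4 < v_5 < v_6 < v_7 < v_8 < v_9 on the vertex set. Then K (dimension 2) consists of the simplices:

  0-simplices (10): [v_0], [v_1], [v_2], [v_3], [v_4], [v_5], [v_6], [v_7], [v_8], [v_9]
  1-simplices (30): (30 of them)
  2-simplices (20): (20 of them)

Hence C_0 ≅ Z^10, C_1 ≅ Z^30, C_2 ≅ Z^20.

Boundary ∂_1: C_1 → C_0 is given by ∂[p,q] = [q] − [p]. For instance
  ∂[v_3,v_4] = [v_4] − [v_3].
The resulting 10×30 matrix has rank 9, and its Smith normal form has invariant factors (1,1,1,1,1,1,1,1,1).

Boundary ∂_2: C_2 → C_1 sends each 2-simplex [p,q,r] to [q,r] − [p,r] + [p,q]. For instance
  ∂[v_0,v_5,v_9] = [v_5,v_9] − [v_0,v_9] + [v_0,v_5],
  ∂[v_2,v_5,v_7] = [v_5,v_7] − [v_2,v_7] + [v_2,v_5].
The 30×20 boundary matrix has rank 20 and Smith normal form diag(1,1,1,1,1,1,1,1,1,1,1,1,1,1,1,1,1,1,1,2).

Now H_k = ker ∂_k / im ∂_{k+1}, so:

  H_0: rank C_0 − rank ∂_1 = 10 − 9 = 1, and the invariant factors of ∂_1 are all 1, so H_0 = Z.

H_0 ≅ Z.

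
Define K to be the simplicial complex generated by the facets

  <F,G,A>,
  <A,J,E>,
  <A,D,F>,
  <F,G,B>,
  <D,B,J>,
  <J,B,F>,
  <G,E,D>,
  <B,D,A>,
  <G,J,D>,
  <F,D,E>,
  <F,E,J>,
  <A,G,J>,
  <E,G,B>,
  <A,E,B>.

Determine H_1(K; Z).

H_1 ≅ Z^2.

Order the vertices as A < B < D < E < F < G < J. Listing each simplex with vertices in this order, K has dimension 2 with simplices:

  0-simplices (7): A, B, D, E, F, G, J
  1-simplices (21): AB, AD, AE, AF, AG, AJ, BD, BE, BF, BG, BJ, DE, DF, DG, DJ, EF, EG, EJ, FG, FJ, GJ
  2-simplices (14): ABD, ABE, ADF, AEJ, AFG, AGJ, BDJ, BEG, BFG, BFJ, DEF, DEG, DGJ, EFJ

giving chain groups C_0 ≅ Z^7, C_1 ≅ Z^21, C_2 ≅ Z^14.

∂_1: C_1 → C_0 maps an edge to its endpoints' difference, ∂[p,q] = q − p.
As a 7×21 matrix over Z this has rank 6, with invariant factors (1,1,1,1,1,1).

The boundary map ∂_2: C_2 → C_1 maps a triangle to the signed sum of its edges. For instance
  ∂BDJ = DJ − BJ + BD,
  ∂ABD = BD − AD + AB.
The resulting 21×14 matrix has rank 13, and its Smith normal form has invariant factors (1,1,1,1,1,1,1,1,1,1,1,1,1).

Reading off H_k = ker ∂_k / im ∂_{k+1}:

  H_1: rank ker ∂_1 − rank ∂_2 = (21 − 6) − 13 = 2, and the invariant factors of ∂_2 are all 1, so H_1 ≅ Z^2.

(K is a triangulation of the torus T^2.)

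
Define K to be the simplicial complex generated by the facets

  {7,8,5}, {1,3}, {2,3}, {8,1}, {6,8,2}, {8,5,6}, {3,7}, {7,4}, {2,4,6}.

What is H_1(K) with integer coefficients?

Take the total order 1 < 2 < 3 < 4 < 5 < 6 < 7 < 8 on the vertex set. Then K (dimension 2) consists of the simplices:

  0-simplices (8): [1], [2], [3], [4], [5], [6], [7], [8]
  1-simplices (14): [1,3], [1,8], [2,3], [2,4], [2,6], [2,8], [3,7], [4,6], [4,7], [5,6], [5,7], [5,8], [6,8], [7,8]
  2-simplices (4): [2,4,6], [2,6,8], [5,6,8], [5,7,8]

so the chain groups are C_0 ≅ Z^8, C_1 ≅ Z^14, C_2 ≅ Z^4.

Boundary ∂_1: C_1 → C_0 maps an edge to its endpoints' difference, ∂[p,q] = q − p.
The 8×14 boundary matrix has rank 7 and Smith normal form diag(1,1,1,1,1,1,1).

Boundary ∂_2: C_2 → C_1 acts by ∂[p,q,r] = [q,r] − [p,r] + [p,q]. For instance
  ∂[2,4,6] = [4,6] − [2,6] + [2,4],
  ∂[2,6,8] = [6,8] − [2,8] + [2,6].
This gives a 14×4 integer matrix of rank 4; reducing to Smith normal form yields diagonal entries (1,1,1,1).

From H_k ≅ ker(∂_k) / im(∂_{k+1}) we obtain:

  H_1: rank ker ∂_1 − rank ∂_2 = (14 − 7) − 4 = 3, and the invariant factors of ∂_2 are all 1, so H_1 = Z^3.

H_1 ≅ Z^3.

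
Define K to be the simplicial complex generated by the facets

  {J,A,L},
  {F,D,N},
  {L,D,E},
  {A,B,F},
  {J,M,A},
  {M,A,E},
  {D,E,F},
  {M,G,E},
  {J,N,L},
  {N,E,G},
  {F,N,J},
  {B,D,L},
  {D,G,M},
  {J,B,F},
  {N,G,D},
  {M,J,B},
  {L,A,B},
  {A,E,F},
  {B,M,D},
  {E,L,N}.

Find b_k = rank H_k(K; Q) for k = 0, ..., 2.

b_0 = 1, b_1 = 1, b_2 = 0.

Take the total order A < B < D < E < F < G < J < L < M < N on the vertex set. Then K (dimension 2) consists of the simplices:

  0-simplices (10): A, B, D, E, F, G, J, L, M, N
  1-simplices (30): AB, AE, AF, AJ, AL, AM, BD, BF, BJ, BL, BM, DE, DF, DG, DL, DM, DN, EF, EG, EL, EM, EN, FJ, FN, GM, GN, JL, JM, JN, LN
  2-simplices (20): ABF, ABL, AEF, AEM, AJL, AJM, BDL, BDM, BFJ, BJM, DEF, DEL, DFN, DGM, DGN, EGM, EGN, ELN, FJN, JLN

giving chain groups C_0 ≅ Z^10, C_1 ≅ Z^30, C_2 ≅ Z^20.

The boundary map ∂_1: C_1 → C_0 sends each edge [p,q] (with p < q) to q − p.
This gives a 10×30 integer matrix of rank 9; reducing to Smith normal form yields diagonal entries (1,1,1,1,1,1,1,1,1).

Boundary ∂_2: C_2 → C_1 acts by ∂[p,q,r] = [q,r] − [p,r] + [p,q]. For instance
  ∂JLN = LN − JN + JL,
  ∂AJM = JM − AM + AJ.
The resulting 30×20 matrix has rank 20, and its Smith normal form has invariant factors (1,1,1,1,1,1,1,1,1,1,1,1,1,1,1,1,1,1,1,2).

Computing H_k = (kernel of ∂_k) / (image of ∂_{k+1}):

  H_0: rank C_0 − rank ∂_1 = 10 − 9 = 1, and the invariant factors of ∂_1 are all 1, so H_0 ≅ Z.
  H_1: rank ker ∂_1 − rank ∂_2 = (30 − 9) − 20 = 1, and ∂_2 has invariant factor 2 > 1, so H_1 ≅ Z ⊕ Z/2Z.
  H_2: rank ker ∂_2 − rank ∂_3 = (20 − 20) − 0 = 0, and there is no ∂_3, so H_2 ≅ 0.

Hence the Betti numbers are b_0 = 1, b_1 = 1, b_2 = 0.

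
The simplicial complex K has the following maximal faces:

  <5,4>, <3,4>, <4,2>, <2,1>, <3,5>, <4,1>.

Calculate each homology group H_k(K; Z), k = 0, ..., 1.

We work with the vertex ordering 1 < 2 < 3 < 4 < 5. The simplices of K, each written with vertices in increasing order, are:

  0-simplices (5): [1], [2], [3], [4], [5]
  1-simplices (6): [1,2], [1,4], [2,4], [3,4], [3,5], [4,5]

Hence C_0 ≅ Z^5, C_1 ≅ Z^6.

The boundary map ∂_1: C_1 → C_0 maps an edge to its endpoints' difference, ∂[p,q] = q − p.
This gives a 5×6 integer matrix of rank 4; reducing to Smith normal form yields diagonal entries (1,1,1,1).

Computing H_k = (kernel of ∂_k) / (image of ∂_{k+1}):

  H_0: rank C_0 − rank ∂_1 = 5 − 4 = 1, and the invariant factors of ∂_1 are all 1, so H_0 ≅ Z.
  H_1: rank ker ∂_1 − rank ∂_2 = (6 − 4) − 0 = 2, and there is no ∂_2, so H_1 ≅ Z^2.

H_0 = Z,  H_1 = Z^2.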